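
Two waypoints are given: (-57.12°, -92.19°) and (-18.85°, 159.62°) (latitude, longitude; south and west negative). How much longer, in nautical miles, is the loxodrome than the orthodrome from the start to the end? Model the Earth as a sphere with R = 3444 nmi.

391 nmi

Great circle: cos σ = sin φ₁ sin φ₂ + cos φ₁ cos φ₂ cos Δλ,  σ = 1.4596 rad → d_gc = 5026.9 nmi
Rhumb line: Δψ = +0.8854, q = Δφ/Δψ = 0.7544, d_rh = R√(Δφ²+q²Δλ²) = 5418.3 nmi
Excess = 5418.3 − 5026.9 = 391.4 ≈ 391 nmi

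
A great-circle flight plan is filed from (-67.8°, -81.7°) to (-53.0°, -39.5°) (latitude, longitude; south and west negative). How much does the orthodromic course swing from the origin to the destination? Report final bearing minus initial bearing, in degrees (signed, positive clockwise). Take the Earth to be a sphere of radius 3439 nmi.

At departure: θ₁ = atan2(sin Δλ cos φ₂, cos φ₁ sin φ₂ − sin φ₁ cos φ₂ cos Δλ) = 74.64°
At arrival: θ₂ = atan2(sin Δλ cos φ₁, −cos φ₂ sin φ₁ + sin φ₂ cos φ₁ cos Δλ) = 37.26°
Δθ = θ₂ − θ₁ = -37.4°

-37.4°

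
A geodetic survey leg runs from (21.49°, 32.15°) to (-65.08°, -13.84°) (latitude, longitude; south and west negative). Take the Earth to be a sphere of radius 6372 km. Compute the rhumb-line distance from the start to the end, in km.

Δψ = ln[tan(π/4+φ₂/2)/tan(π/4+φ₁/2)] = -1.8940;  Δφ = -1.5109 rad,  Δλ = -0.8027 rad
q = Δφ/Δψ = 0.7978
d = R·√(Δφ² + q²Δλ²) = 6372·1.64102 = 10457 km

10457 km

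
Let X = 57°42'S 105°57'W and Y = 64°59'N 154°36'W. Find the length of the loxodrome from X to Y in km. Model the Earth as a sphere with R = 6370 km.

Δψ = ln[tan(π/4+φ₂/2)/tan(π/4+φ₁/2)] = +2.7451;  Δφ = +2.1412 rad,  Δλ = -0.8491 rad
q = Δφ/Δψ = 0.7800
d = R·√(Δφ² + q²Δλ²) = 6370·2.24132 = 14277 km

14277 km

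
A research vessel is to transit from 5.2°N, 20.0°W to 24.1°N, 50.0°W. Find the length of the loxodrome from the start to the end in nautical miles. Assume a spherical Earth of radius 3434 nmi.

2068 nmi

Δψ = ln[tan(π/4+φ₂/2)/tan(π/4+φ₁/2)] = +0.3427;  Δφ = +0.3299 rad,  Δλ = -0.5236 rad
q = Δφ/Δψ = 0.9625
d = R·√(Δφ² + q²Δλ²) = 3434·0.60232 = 2068 nmi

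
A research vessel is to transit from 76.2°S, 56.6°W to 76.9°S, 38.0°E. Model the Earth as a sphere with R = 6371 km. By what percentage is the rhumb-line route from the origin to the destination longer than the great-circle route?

Great circle: σ = 0.3437 rad → d_gc = Rσ = 2189.5 km
Rhumb: Δφ = -0.0122, Δλ = +1.6511, Δψ = -0.0525, q = Δφ/Δψ = 0.2325 → d_rh = R√(Δφ²+q²Δλ²) = 2447.4 km
Excess = (2447.4 − 2189.5) / 2189.5 = 257.9 / 2189.5 = 11.78% ≈ 11.8%

11.8%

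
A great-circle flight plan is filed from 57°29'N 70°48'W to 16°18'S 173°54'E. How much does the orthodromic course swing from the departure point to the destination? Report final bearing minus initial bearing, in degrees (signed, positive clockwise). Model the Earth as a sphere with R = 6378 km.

-69.5°

Initial bearing θ₁ = atan2(sin Δλ cos φ₂, cos φ₁ sin φ₂ − sin φ₁ cos φ₂ cos Δλ) = 282.67°
Final bearing θ₂ = (initial bearing from the destination back to the start) + 180° = 213.12°
Δθ = θ₂ − θ₁ = -69.5°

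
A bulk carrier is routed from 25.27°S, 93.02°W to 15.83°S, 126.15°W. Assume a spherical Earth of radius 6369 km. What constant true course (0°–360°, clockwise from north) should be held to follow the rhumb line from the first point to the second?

286.9°

Meridional parts: M(φ₁)=-0.4561, M(φ₂)=-0.2799 → ΔM = +0.1762;  Δλ = -0.5782 rad
tan C = Δλ / ΔM = -3.2814 → C = 286.95°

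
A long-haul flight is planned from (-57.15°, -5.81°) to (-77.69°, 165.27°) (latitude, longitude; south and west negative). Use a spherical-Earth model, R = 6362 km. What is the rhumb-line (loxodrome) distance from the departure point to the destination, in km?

Δψ = ln[tan(π/4+φ₂/2)/tan(π/4+φ₁/2)] = -1.0056;  Δφ = -0.3585 rad,  Δλ = +2.9859 rad
q = Δφ/Δψ = 0.3565
d = R·√(Δφ² + q²Δλ²) = 6362·1.12319 = 7146 km

7146 km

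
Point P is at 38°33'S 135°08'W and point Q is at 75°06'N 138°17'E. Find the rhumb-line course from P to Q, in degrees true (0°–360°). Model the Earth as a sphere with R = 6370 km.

331.3°

Δψ = ln[tan(π/4+φ₂/2)/tan(π/4+φ₁/2)] = +2.7646
Δλ = -1.5112 rad (taken the short way round)
course = atan2(Δλ, Δψ) = 331.34°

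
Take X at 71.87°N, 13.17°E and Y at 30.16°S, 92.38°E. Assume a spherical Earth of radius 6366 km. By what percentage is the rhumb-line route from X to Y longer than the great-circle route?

2.3%

Great circle: σ = 2.0121 rad → d_gc = Rσ = 12808.9 km
Rhumb: Δφ = -1.7808, Δλ = +1.3825, Δψ = -2.3879, q = Δφ/Δψ = 0.7457 → d_rh = R√(Δφ²+q²Δλ²) = 13099.1 km
Excess = (13099.1 − 12808.9) / 12808.9 = 290.2 / 12808.9 = 2.27% ≈ 2.3%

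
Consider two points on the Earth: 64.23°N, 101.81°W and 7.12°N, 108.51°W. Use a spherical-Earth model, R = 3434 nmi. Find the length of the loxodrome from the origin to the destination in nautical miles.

Δψ = ln[tan(π/4+φ₂/2)/tan(π/4+φ₁/2)] = -1.3505;  Δφ = -0.9968 rad,  Δλ = -0.1169 rad
q = Δφ/Δψ = 0.7381
d = R·√(Δφ² + q²Δλ²) = 3434·1.00049 = 3436 nmi

3436 nmi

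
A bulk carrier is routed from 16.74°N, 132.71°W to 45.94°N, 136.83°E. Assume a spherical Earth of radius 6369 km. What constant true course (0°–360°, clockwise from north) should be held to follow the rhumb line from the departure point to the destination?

291.1°

Δψ = ln[tan(π/4+φ₂/2)/tan(π/4+φ₁/2)] = +0.6084
Δλ = -1.5788 rad (taken the short way round)
course = atan2(Δλ, Δψ) = 291.07°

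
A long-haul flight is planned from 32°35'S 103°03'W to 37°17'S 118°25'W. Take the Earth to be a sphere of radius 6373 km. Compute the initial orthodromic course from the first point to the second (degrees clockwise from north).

245.2°

θ = atan2( sin Δλ·cos φ₂ ,  cos φ₁ sin φ₂ − sin φ₁ cos φ₂ cos Δλ )
  = atan2(-0.2108, -0.0973) = 245.24°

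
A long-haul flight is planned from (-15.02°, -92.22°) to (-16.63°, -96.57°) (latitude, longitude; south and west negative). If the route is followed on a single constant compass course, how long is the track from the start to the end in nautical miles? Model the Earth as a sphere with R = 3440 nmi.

269 nmi

Rhumb course C = atan2(Δλ, Δψ) with Δψ = ln[tan(π/4+φ₂/2)/tan(π/4+φ₁/2)] = -0.0292, Δλ = -0.0759 → C = 248.96°
d = R·|Δφ| / |cos C| = 3440·0.02810 / 0.35906 = 269 nmi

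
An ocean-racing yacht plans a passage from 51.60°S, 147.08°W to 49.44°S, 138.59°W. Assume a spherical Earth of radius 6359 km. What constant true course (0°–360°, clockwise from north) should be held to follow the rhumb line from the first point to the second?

Δψ = ln[tan(π/4+φ₂/2)/tan(π/4+φ₁/2)] = +0.0593
Δλ = +0.1482 rad (taken the short way round)
course = atan2(Δλ, Δψ) = 68.19°

68.2°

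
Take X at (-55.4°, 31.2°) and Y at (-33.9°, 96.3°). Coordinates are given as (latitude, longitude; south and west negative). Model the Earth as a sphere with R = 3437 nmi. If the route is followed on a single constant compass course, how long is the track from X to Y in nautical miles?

Δψ = ln[tan(π/4+φ₂/2)/tan(π/4+φ₁/2)] = +0.5369;  Δφ = +0.3752 rad,  Δλ = +1.1362 rad
q = Δφ/Δψ = 0.6989
d = R·√(Δφ² + q²Δλ²) = 3437·0.87829 = 3019 nmi

3019 nmi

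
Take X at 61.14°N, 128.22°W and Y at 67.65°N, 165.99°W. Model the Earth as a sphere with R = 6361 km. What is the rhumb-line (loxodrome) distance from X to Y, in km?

Rhumb course C = atan2(Δλ, Δψ) with Δψ = ln[tan(π/4+φ₂/2)/tan(π/4+φ₁/2)] = +0.2643, Δλ = -0.6592 → C = 291.85°
d = R·|Δφ| / |cos C| = 6361·0.11362 / 0.37214 = 1942 km

1942 km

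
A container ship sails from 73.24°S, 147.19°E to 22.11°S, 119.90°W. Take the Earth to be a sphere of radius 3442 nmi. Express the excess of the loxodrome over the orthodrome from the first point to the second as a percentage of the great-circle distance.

Great circle: σ = 1.2166 rad → d_gc = Rσ = 4187.5 nmi
Rhumb: Δφ = +0.8924, Δλ = +1.6216, Δψ = +1.5194, q = Δφ/Δψ = 0.5873 → d_rh = R√(Δφ²+q²Δλ²) = 4492.4 nmi
Excess = (4492.4 − 4187.5) / 4187.5 = 304.9 / 4187.5 = 7.28% ≈ 7.3%

7.3%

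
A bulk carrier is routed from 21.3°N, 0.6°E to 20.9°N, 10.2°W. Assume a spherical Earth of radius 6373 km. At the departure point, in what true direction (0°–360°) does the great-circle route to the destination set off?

269.7°

θ = atan2( sin Δλ·cos φ₂ ,  cos φ₁ sin φ₂ − sin φ₁ cos φ₂ cos Δλ )
  = atan2(-0.1751, -0.0010) = 269.68°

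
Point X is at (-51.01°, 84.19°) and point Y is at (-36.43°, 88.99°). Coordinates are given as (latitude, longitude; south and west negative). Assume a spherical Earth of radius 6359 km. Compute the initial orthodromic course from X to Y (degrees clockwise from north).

N = sin Δλ·cos φ₂ = +0.0673;  D = cos φ₁ sin φ₂ − sin φ₁ cos φ₂ cos Δλ = +0.2495
initial course = atan2(N, D) = 15.10°

15.1°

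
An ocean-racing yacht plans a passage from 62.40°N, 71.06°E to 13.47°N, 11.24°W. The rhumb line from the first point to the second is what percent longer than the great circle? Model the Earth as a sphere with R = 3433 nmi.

Great circle: σ = 1.3007 rad → d_gc = Rσ = 4465.4 nmi
Rhumb: Δφ = -0.8540, Δλ = -1.4364, Δψ = -1.1667, q = Δφ/Δψ = 0.7320 → d_rh = R√(Δφ²+q²Δλ²) = 4650.2 nmi
Excess = (4650.2 − 4465.4) / 4465.4 = 184.8 / 4465.4 = 4.14% ≈ 4.1%

4.1%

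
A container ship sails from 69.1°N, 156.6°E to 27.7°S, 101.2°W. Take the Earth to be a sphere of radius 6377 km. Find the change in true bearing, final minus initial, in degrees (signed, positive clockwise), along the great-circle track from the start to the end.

+66.8°

Initial bearing θ₁ = atan2(sin Δλ cos φ₂, cos φ₁ sin φ₂ − sin φ₁ cos φ₂ cos Δλ) = 89.41°
Final bearing θ₂ = (initial bearing from the destination back to the start) + 180° = 156.24°
Δθ = θ₂ − θ₁ = +66.8°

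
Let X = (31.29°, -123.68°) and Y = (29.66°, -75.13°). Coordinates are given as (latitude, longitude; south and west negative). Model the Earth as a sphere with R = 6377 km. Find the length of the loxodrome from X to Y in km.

Δψ = ln[tan(π/4+φ₂/2)/tan(π/4+φ₁/2)] = -0.0330;  Δφ = -0.0284 rad,  Δλ = +0.8474 rad
q = Δφ/Δψ = 0.8618
d = R·√(Δφ² + q²Δλ²) = 6377·0.73081 = 4660 km

4660 km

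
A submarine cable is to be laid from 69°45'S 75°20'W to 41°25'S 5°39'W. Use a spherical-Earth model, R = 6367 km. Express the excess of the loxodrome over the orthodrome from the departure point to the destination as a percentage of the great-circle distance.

4.5%

Great circle: σ = 0.7802 rad → d_gc = Rσ = 4967.6 km
Rhumb: Δφ = +0.4945, Δλ = +1.2162, Δψ = +0.9272, q = Δφ/Δψ = 0.5333 → d_rh = R√(Δφ²+q²Δλ²) = 5193.2 km
Excess = (5193.2 − 4967.6) / 4967.6 = 225.6 / 4967.6 = 4.54% ≈ 4.5%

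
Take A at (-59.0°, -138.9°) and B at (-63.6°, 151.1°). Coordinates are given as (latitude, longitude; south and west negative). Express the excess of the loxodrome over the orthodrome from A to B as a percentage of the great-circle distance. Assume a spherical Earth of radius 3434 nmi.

Great circle: σ = 0.5622 rad → d_gc = Rσ = 1930.5 nmi
Rhumb: Δφ = -0.0803, Δλ = -1.2217, Δψ = -0.1675, q = Δφ/Δψ = 0.4792 → d_rh = R√(Δφ²+q²Δλ²) = 2029.4 nmi
Excess = (2029.4 − 1930.5) / 1930.5 = 98.9 / 1930.5 = 5.12% ≈ 5.1%

5.1%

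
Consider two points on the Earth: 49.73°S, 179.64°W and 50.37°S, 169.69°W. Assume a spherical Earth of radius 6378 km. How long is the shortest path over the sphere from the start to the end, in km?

714 km

Haversine: a = sin²(Δφ/2)+cos φ₁ cos φ₂ sin²(Δλ/2) = 0.00313;  σ = 2·atan2(√a,√(1−a))
σ = 6.416° → d = Rσ = 6378·0.11198 = 714 km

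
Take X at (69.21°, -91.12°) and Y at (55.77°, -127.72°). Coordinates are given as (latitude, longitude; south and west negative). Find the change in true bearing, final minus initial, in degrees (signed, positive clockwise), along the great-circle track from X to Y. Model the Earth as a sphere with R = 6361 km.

-32.9°

Initial bearing θ₁ = atan2(sin Δλ cos φ₂, cos φ₁ sin φ₂ − sin φ₁ cos φ₂ cos Δλ) = 249.00°
Final bearing θ₂ = (initial bearing from the destination back to the start) + 180° = 216.09°
Δθ = θ₂ − θ₁ = -32.9°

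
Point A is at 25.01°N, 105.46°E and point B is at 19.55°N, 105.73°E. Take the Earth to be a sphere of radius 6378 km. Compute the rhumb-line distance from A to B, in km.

Δψ = ln[tan(π/4+φ₂/2)/tan(π/4+φ₁/2)] = -0.1030;  Δφ = -0.0953 rad,  Δλ = +0.0047 rad
q = Δφ/Δψ = 0.9249
d = R·√(Δφ² + q²Δλ²) = 6378·0.09539 = 608 km

608 km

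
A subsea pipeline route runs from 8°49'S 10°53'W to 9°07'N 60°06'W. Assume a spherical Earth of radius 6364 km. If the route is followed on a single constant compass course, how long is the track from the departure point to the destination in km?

5797 km

Rhumb course C = atan2(Δλ, Δψ) with Δψ = ln[tan(π/4+φ₂/2)/tan(π/4+φ₁/2)] = +0.3143, Δλ = -0.8590 → C = 290.10°
d = R·|Δφ| / |cos C| = 6364·0.31300 / 0.34360 = 5797 km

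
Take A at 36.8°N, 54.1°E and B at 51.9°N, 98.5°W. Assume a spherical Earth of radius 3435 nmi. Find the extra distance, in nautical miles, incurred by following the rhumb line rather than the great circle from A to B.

Great circle: cos σ = sin φ₁ sin φ₂ + cos φ₁ cos φ₂ cos Δλ,  σ = 1.5380 rad → d_gc = 5283.2 nmi
Rhumb line: Δψ = +0.3717, q = Δφ/Δψ = 0.7090, d_rh = R√(Δφ²+q²Δλ²) = 6549.4 nmi
Excess = 6549.4 − 5283.2 = 1266.2 ≈ 1266 nmi

1266 nmi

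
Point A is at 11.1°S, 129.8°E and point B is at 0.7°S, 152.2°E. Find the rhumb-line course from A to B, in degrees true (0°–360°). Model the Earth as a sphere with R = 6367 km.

Δψ = ln[tan(π/4+φ₂/2)/tan(π/4+φ₁/2)] = +0.1827
Δλ = +0.3910 rad (taken the short way round)
course = atan2(Δλ, Δψ) = 64.95°

64.9°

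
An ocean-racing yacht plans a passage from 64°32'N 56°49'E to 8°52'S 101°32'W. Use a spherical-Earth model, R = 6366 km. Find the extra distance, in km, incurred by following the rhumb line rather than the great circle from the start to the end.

2375 km

Great circle: cos σ = sin φ₁ sin φ₂ + cos φ₁ cos φ₂ cos Δλ,  σ = 2.1342 rad → d_gc = 13586.1 km
Rhumb line: Δψ = -1.6427, q = Δφ/Δψ = 0.7798, d_rh = R√(Δφ²+q²Δλ²) = 15961.3 km
Excess = 15961.3 − 13586.1 = 2375.2 ≈ 2375 km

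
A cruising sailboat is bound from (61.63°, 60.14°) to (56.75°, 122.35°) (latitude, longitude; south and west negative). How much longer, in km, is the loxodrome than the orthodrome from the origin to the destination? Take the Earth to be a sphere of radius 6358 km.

132 km

Great circle: cos σ = sin φ₁ sin φ₂ + cos φ₁ cos φ₂ cos Δλ,  σ = 0.5408 rad → d_gc = 3438.2 km
Rhumb line: Δψ = -0.1666, q = Δφ/Δψ = 0.5112, d_rh = R√(Δφ²+q²Δλ²) = 3570.0 km
Excess = 3570.0 − 3438.2 = 131.8 ≈ 132 km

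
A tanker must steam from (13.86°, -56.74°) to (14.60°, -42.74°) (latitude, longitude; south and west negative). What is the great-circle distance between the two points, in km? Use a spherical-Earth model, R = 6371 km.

1511 km

cos σ = sin φ₁ sin φ₂ + cos φ₁ cos φ₂ cos Δλ
      = sin(13.86°)sin(14.60°) + cos(13.86°)cos(14.60°)cos(14.00°) = 0.9720
σ = 13.588° → d = Rσ = 6371·0.23716 = 1511 km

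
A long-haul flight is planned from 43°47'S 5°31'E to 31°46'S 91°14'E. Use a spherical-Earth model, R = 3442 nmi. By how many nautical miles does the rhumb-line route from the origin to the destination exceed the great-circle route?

165 nmi

Great circle: cos σ = sin φ₁ sin φ₂ + cos φ₁ cos φ₂ cos Δλ,  σ = 1.1482 rad → d_gc = 3952.1 nmi
Rhumb line: Δψ = +0.2664, q = Δφ/Δψ = 0.7872, d_rh = R√(Δφ²+q²Δλ²) = 4117.5 nmi
Excess = 4117.5 − 3952.1 = 165.4 ≈ 165 nmi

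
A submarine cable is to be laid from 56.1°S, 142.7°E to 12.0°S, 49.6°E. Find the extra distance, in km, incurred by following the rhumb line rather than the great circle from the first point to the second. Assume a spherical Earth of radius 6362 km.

Great circle: cos σ = sin φ₁ sin φ₂ + cos φ₁ cos φ₂ cos Δλ,  σ = 1.4272 rad → d_gc = 9080.1 km
Rhumb line: Δψ = +0.9772, q = Δφ/Δψ = 0.7877, d_rh = R√(Δφ²+q²Δλ²) = 9501.5 km
Excess = 9501.5 − 9080.1 = 421.4 ≈ 421 km

421 km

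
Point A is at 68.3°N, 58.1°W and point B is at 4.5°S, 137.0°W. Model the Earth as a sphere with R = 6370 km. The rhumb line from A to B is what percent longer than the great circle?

3.2%

Great circle: σ = 1.5727 rad → d_gc = Rσ = 10018.3 km
Rhumb: Δφ = -1.2706, Δλ = -1.3771, Δψ = -1.7306, q = Δφ/Δψ = 0.7342 → d_rh = R√(Δφ²+q²Δλ²) = 10343.3 km
Excess = (10343.3 − 10018.3) / 10018.3 = 325.0 / 10018.3 = 3.24% ≈ 3.2%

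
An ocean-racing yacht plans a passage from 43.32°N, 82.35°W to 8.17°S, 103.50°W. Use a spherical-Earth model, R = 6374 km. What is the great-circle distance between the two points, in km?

cos σ = sin φ₁ sin φ₂ + cos φ₁ cos φ₂ cos Δλ
      = sin(43.32°)sin(-8.17°) + cos(43.32°)cos(-8.17°)cos(-21.15°) = 0.5741
σ = 54.960° → d = Rσ = 6374·0.95924 = 6114 km

6114 km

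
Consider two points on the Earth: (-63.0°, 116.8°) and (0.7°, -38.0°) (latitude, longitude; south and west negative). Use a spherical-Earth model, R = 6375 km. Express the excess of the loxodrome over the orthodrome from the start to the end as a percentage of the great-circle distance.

Great circle: σ = 2.0060 rad → d_gc = Rσ = 12788.5 km
Rhumb: Δφ = +1.1118, Δλ = -2.7018, Δψ = +1.4390, q = Δφ/Δψ = 0.7726 → d_rh = R√(Δφ²+q²Δλ²) = 15076.9 km
Excess = (15076.9 − 12788.5) / 12788.5 = 2288.4 / 12788.5 = 17.89% ≈ 17.9%

17.9%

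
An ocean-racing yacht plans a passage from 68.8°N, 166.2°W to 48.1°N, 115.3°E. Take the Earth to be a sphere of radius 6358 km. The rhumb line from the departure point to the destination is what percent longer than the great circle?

Great circle: σ = 0.7346 rad → d_gc = Rσ = 4670.7 km
Rhumb: Δφ = -0.3613, Δλ = -1.3701, Δψ = -0.7158, q = Δφ/Δψ = 0.5047 → d_rh = R√(Δφ²+q²Δλ²) = 4960.6 km
Excess = (4960.6 − 4670.7) / 4670.7 = 289.9 / 4670.7 = 6.21% ≈ 6.2%

6.2%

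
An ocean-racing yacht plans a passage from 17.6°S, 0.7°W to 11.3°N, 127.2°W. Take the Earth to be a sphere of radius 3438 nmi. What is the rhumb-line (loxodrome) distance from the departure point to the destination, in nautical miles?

7696 nmi

Δψ = ln[tan(π/4+φ₂/2)/tan(π/4+φ₁/2)] = +0.5106;  Δφ = +0.5044 rad,  Δλ = -2.2078 rad
q = Δφ/Δψ = 0.9878
d = R·√(Δφ² + q²Δλ²) = 3438·2.23844 = 7696 nmi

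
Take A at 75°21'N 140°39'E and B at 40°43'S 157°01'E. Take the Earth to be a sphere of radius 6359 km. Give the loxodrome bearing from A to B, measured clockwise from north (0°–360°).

174.2°

Meridional parts: M(φ₁)=+2.0515, M(φ₂)=-0.7793 → ΔM = -2.8308;  Δλ = +0.2857 rad
tan C = Δλ / ΔM = -0.1009 → C = 174.24°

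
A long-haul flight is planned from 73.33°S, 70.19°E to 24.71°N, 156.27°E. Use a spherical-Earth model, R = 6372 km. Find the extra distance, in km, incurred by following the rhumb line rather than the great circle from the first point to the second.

405 km

Great circle: cos σ = sin φ₁ sin φ₂ + cos φ₁ cos φ₂ cos Δλ,  σ = 1.9635 rad → d_gc = 12511.1 km
Rhumb line: Δψ = +2.3660, q = Δφ/Δψ = 0.7232, d_rh = R√(Δφ²+q²Δλ²) = 12915.7 km
Excess = 12915.7 − 12511.1 = 404.6 ≈ 405 km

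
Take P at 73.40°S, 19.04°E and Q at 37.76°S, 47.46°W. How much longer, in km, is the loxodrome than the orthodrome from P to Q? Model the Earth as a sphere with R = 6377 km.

216 km

Great circle: cos σ = sin φ₁ sin φ₂ + cos φ₁ cos φ₂ cos Δλ,  σ = 0.8273 rad → d_gc = 5275.4 km
Rhumb line: Δψ = +1.2123, q = Δφ/Δψ = 0.5131, d_rh = R√(Δφ²+q²Δλ²) = 5491.7 km
Excess = 5491.7 − 5275.4 = 216.3 ≈ 216 km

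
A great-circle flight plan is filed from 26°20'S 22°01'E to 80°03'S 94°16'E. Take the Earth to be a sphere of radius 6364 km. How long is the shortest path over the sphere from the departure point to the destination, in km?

cos σ = sin φ₁ sin φ₂ + cos φ₁ cos φ₂ cos Δλ
      = sin(-26.33°)sin(-80.05°) + cos(-26.33°)cos(-80.05°)cos(72.25°) = 0.4841
σ = 61.044° → d = Rσ = 6364·1.06543 = 6780 km

6780 km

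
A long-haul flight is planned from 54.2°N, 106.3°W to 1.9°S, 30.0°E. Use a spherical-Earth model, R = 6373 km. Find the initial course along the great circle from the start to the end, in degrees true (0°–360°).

θ = atan2( sin Δλ·cos φ₂ ,  cos φ₁ sin φ₂ − sin φ₁ cos φ₂ cos Δλ )
  = atan2(+0.6905, +0.5667) = 50.63°

50.6°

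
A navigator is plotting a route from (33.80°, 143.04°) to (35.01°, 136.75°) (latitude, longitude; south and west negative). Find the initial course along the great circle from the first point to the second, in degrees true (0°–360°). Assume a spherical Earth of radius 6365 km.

284.9°

θ = atan2( sin Δλ·cos φ₂ ,  cos φ₁ sin φ₂ − sin φ₁ cos φ₂ cos Δλ )
  = atan2(-0.0897, +0.0239) = 284.89°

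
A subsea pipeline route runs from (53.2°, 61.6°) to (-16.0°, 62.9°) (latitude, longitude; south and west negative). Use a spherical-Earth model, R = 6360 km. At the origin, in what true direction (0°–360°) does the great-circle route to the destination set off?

178.7°

θ = atan2( sin Δλ·cos φ₂ ,  cos φ₁ sin φ₂ − sin φ₁ cos φ₂ cos Δλ )
  = atan2(+0.0218, -0.9346) = 178.66°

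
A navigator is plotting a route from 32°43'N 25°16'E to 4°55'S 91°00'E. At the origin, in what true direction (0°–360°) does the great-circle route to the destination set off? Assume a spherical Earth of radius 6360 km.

θ = atan2( sin Δλ·cos φ₂ ,  cos φ₁ sin φ₂ − sin φ₁ cos φ₂ cos Δλ )
  = atan2(+0.9083, -0.2934) = 107.90°

107.9°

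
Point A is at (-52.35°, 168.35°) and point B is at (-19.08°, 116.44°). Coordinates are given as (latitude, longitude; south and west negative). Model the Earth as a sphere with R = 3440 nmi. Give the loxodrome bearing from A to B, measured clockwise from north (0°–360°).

309.1°

Δψ = ln[tan(π/4+φ₂/2)/tan(π/4+φ₁/2)] = +0.7368
Δλ = -0.9060 rad (taken the short way round)
course = atan2(Δλ, Δψ) = 309.12°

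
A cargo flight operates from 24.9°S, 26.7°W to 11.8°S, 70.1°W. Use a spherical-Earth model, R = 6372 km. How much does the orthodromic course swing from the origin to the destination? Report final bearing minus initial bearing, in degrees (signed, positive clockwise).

At departure: θ₁ = atan2(sin Δλ cos φ₂, cos φ₁ sin φ₂ − sin φ₁ cos φ₂ cos Δλ) = 279.62°
At arrival: θ₂ = atan2(sin Δλ cos φ₁, −cos φ₂ sin φ₁ + sin φ₂ cos φ₁ cos Δλ) = 293.99°
Δθ = θ₂ − θ₁ = +14.4°

+14.4°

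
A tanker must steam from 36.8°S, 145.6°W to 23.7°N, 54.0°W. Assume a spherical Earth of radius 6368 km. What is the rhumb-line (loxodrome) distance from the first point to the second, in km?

11736 km

Rhumb course C = atan2(Δλ, Δψ) with Δψ = ln[tan(π/4+φ₂/2)/tan(π/4+φ₁/2)] = +1.1176, Δλ = +1.5987 → C = 55.04°
d = R·|Δφ| / |cos C| = 6368·1.05592 / 0.57294 = 11736 km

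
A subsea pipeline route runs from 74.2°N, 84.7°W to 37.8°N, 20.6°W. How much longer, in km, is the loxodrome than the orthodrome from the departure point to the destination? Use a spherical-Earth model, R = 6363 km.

Great circle: cos σ = sin φ₁ sin φ₂ + cos φ₁ cos φ₂ cos Δλ,  σ = 0.8179 rad → d_gc = 5204.6 km
Rhumb line: Δψ = -1.2614, q = Δφ/Δψ = 0.5036, d_rh = R√(Δφ²+q²Δλ²) = 5403.2 km
Excess = 5403.2 − 5204.6 = 198.6 ≈ 199 km

199 km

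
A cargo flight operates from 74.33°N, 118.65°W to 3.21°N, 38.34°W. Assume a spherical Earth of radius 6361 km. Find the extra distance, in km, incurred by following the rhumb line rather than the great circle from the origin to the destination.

Great circle: cos σ = sin φ₁ sin φ₂ + cos φ₁ cos φ₂ cos Δλ,  σ = 1.4713 rad → d_gc = 9359.1 km
Rhumb line: Δψ = -1.9273, q = Δφ/Δψ = 0.6440, d_rh = R√(Δφ²+q²Δλ²) = 9763.1 km
Excess = 9763.1 − 9359.1 = 404.0 ≈ 404 km

404 km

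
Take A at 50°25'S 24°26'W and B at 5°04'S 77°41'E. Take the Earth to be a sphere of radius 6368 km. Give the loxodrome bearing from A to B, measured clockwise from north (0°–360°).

Δψ = ln[tan(π/4+φ₂/2)/tan(π/4+φ₁/2)] = +0.9335
Δλ = +1.7823 rad (taken the short way round)
course = atan2(Δλ, Δψ) = 62.36°

62.4°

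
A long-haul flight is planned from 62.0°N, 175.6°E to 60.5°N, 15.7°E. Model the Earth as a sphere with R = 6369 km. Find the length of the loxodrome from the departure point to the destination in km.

8549 km

Δψ = ln[tan(π/4+φ₂/2)/tan(π/4+φ₁/2)] = -0.0544;  Δφ = -0.0262 rad,  Δλ = -2.7908 rad
q = Δφ/Δψ = 0.4809
d = R·√(Δφ² + q²Δλ²) = 6369·1.34230 = 8549 km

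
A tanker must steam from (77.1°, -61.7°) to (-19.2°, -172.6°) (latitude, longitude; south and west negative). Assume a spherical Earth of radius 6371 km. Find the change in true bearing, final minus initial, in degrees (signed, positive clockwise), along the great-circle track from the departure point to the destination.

At departure: θ₁ = atan2(sin Δλ cos φ₂, cos φ₁ sin φ₂ − sin φ₁ cos φ₂ cos Δλ) = 286.12°
At arrival: θ₂ = atan2(sin Δλ cos φ₁, −cos φ₂ sin φ₁ + sin φ₂ cos φ₁ cos Δλ) = 193.13°
Δθ = θ₂ − θ₁ = -93.0°

-93.0°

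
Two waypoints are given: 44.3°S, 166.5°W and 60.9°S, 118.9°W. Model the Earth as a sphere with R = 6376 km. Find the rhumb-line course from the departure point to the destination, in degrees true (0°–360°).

Δψ = ln[tan(π/4+φ₂/2)/tan(π/4+φ₁/2)] = -0.4846
Δλ = +0.8308 rad (taken the short way round)
course = atan2(Δλ, Δψ) = 120.26°

120.3°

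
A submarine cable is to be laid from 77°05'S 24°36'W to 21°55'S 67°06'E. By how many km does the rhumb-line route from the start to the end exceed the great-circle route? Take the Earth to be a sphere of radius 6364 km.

558 km

Great circle: cos σ = sin φ₁ sin φ₂ + cos φ₁ cos φ₂ cos Δλ,  σ = 1.2050 rad → d_gc = 7668.8 km
Rhumb line: Δψ = +1.7864, q = Δφ/Δψ = 0.5390, d_rh = R√(Δφ²+q²Δλ²) = 8227.0 km
Excess = 8227.0 − 7668.8 = 558.2 ≈ 558 km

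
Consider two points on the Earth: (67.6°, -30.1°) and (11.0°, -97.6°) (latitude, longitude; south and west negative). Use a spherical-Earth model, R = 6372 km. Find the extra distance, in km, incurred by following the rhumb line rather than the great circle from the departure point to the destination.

Great circle: cos σ = sin φ₁ sin φ₂ + cos φ₁ cos φ₂ cos Δλ,  σ = 1.2455 rad → d_gc = 7936.5 km
Rhumb line: Δψ = -1.4263, q = Δφ/Δψ = 0.6926, d_rh = R√(Δφ²+q²Δλ²) = 8164.2 km
Excess = 8164.2 − 7936.5 = 227.7 ≈ 228 km

228 km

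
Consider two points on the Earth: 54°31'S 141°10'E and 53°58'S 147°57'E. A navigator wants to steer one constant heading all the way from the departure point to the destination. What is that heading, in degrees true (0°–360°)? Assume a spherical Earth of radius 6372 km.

Meridional parts: M(φ₁)=-1.1396, M(φ₂)=-1.1232 → ΔM = +0.0164;  Δλ = +0.1184 rad
tan C = Δλ / ΔM = +7.2071 → C = 82.10°

82.1°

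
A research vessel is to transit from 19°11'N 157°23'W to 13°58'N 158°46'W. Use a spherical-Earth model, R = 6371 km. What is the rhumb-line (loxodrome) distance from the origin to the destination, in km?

598 km

Rhumb course C = atan2(Δλ, Δψ) with Δψ = ln[tan(π/4+φ₂/2)/tan(π/4+φ₁/2)] = -0.0950, Δλ = -0.0241 → C = 194.25°
d = R·|Δφ| / |cos C| = 6371·0.09105 / 0.96921 = 598 km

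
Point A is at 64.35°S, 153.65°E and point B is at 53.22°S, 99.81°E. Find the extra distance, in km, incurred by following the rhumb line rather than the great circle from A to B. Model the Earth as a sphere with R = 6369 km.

Great circle: cos σ = sin φ₁ sin φ₂ + cos φ₁ cos φ₂ cos Δλ,  σ = 0.5055 rad → d_gc = 3219.44 km
Rhumb line: Δψ = +0.3787, q = Δφ/Δψ = 0.5130, d_rh = R√(Δφ²+q²Δλ²) = 3309.86 km
Excess = 3309.86 − 3219.44 = 90.42 ≈ 90 km

90 km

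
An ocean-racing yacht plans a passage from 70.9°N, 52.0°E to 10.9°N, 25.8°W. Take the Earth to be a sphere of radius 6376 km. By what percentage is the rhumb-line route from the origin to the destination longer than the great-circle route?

Great circle: σ = 1.3216 rad → d_gc = Rσ = 8426.8 km
Rhumb: Δφ = -1.0472, Δλ = -1.3579, Δψ = -1.5910, q = Δφ/Δψ = 0.6582 → d_rh = R√(Δφ²+q²Δλ²) = 8778.2 km
Excess = (8778.2 − 8426.8) / 8426.8 = 351.4 / 8426.8 = 4.17% ≈ 4.2%

4.2%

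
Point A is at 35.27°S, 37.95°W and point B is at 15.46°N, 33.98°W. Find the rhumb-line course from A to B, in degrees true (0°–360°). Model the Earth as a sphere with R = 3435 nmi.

4.3°

Meridional parts: M(φ₁)=-0.6586, M(φ₂)=+0.2732 → ΔM = +0.9318;  Δλ = +0.0693 rad
tan C = Δλ / ΔM = +0.0744 → C = 4.25°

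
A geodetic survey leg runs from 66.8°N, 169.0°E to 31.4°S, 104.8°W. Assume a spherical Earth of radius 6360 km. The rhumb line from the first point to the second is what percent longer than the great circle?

Great circle: σ = 2.0450 rad → d_gc = Rσ = 13005.9 km
Rhumb: Δφ = -1.7139, Δλ = +1.5045, Δψ = -2.1612, q = Δφ/Δψ = 0.7931 → d_rh = R√(Δφ²+q²Δλ²) = 13281.7 km
Excess = (13281.7 − 13005.9) / 13005.9 = 275.8 / 13005.9 = 2.12% ≈ 2.1%

2.1%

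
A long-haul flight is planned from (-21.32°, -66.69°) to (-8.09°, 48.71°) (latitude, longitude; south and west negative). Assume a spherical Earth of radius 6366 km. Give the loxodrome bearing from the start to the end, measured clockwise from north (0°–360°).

83.2°

Δψ = ln[tan(π/4+φ₂/2)/tan(π/4+φ₁/2)] = +0.2393
Δλ = +2.0141 rad (taken the short way round)
course = atan2(Δλ, Δψ) = 83.22°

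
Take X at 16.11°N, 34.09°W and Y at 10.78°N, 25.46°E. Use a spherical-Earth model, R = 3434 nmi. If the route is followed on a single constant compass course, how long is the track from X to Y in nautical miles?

Δψ = ln[tan(π/4+φ₂/2)/tan(π/4+φ₁/2)] = -0.0957;  Δφ = -0.0930 rad,  Δλ = +1.0393 rad
q = Δφ/Δψ = 0.9722
d = R·√(Δφ² + q²Δλ²) = 3434·1.01473 = 3485 nmi

3485 nmi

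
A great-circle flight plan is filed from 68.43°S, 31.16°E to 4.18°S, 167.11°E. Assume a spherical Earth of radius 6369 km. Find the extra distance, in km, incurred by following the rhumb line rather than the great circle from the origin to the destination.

1598 km

Great circle: cos σ = sin φ₁ sin φ₂ + cos φ₁ cos φ₂ cos Δλ,  σ = 1.7678 rad → d_gc = 11259.2 km
Rhumb line: Δψ = +1.5851, q = Δφ/Δψ = 0.7074, d_rh = R√(Δφ²+q²Δλ²) = 12857.0 km
Excess = 12857.0 − 11259.2 = 1597.8 ≈ 1598 km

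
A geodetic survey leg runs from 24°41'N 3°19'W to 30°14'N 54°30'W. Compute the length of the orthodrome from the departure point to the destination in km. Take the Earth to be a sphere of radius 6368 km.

5044 km

cos σ = sin φ₁ sin φ₂ + cos φ₁ cos φ₂ cos Δλ
      = sin(24.68°)sin(30.23°) + cos(24.68°)cos(30.23°)cos(-51.18°) = 0.7024
σ = 45.383° → d = Rσ = 6368·0.79209 = 5044 km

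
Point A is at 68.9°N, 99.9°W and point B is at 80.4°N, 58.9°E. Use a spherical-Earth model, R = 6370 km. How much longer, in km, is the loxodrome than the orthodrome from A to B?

Great circle: cos σ = sin φ₁ sin φ₂ + cos φ₁ cos φ₂ cos Δλ,  σ = 0.5278 rad → d_gc = 3362.1 km
Rhumb line: Δψ = +0.7966, q = Δφ/Δψ = 0.2520, d_rh = R√(Δφ²+q²Δλ²) = 4628.7 km
Excess = 4628.7 − 3362.1 = 1266.6 ≈ 1267 km

1267 km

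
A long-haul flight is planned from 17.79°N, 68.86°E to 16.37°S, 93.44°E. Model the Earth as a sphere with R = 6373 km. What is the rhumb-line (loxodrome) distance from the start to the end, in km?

Δψ = ln[tan(π/4+φ₂/2)/tan(π/4+φ₁/2)] = -0.6053;  Δφ = -0.5962 rad,  Δλ = +0.4290 rad
q = Δφ/Δψ = 0.9850
d = R·√(Δφ² + q²Δλ²) = 6373·0.73077 = 4657 km

4657 km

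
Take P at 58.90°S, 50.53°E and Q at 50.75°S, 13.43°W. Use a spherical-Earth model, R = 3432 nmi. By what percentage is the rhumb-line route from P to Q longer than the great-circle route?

Great circle: σ = 0.6325 rad → d_gc = Rσ = 2170.7 nmi
Rhumb: Δφ = +0.1422, Δλ = -1.1163, Δψ = +0.2480, q = Δφ/Δψ = 0.5736 → d_rh = R√(Δφ²+q²Δλ²) = 2251.2 nmi
Excess = (2251.2 − 2170.7) / 2170.7 = 80.5 / 2170.7 = 3.71% ≈ 3.7%

3.7%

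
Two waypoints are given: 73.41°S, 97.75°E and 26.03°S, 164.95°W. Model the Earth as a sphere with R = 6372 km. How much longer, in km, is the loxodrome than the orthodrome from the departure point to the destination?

629 km

Great circle: cos σ = sin φ₁ sin φ₂ + cos φ₁ cos φ₂ cos Δλ,  σ = 1.1724 rad → d_gc = 7470.3 km
Rhumb line: Δψ = +1.4548, q = Δφ/Δψ = 0.5684, d_rh = R√(Δφ²+q²Δλ²) = 8099.4 km
Excess = 8099.4 − 7470.3 = 629.1 ≈ 629 km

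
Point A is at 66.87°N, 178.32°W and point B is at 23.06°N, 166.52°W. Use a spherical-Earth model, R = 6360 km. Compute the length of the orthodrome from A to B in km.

4933 km

cos σ = sin φ₁ sin φ₂ + cos φ₁ cos φ₂ cos Δλ
      = sin(66.87°)sin(23.06°) + cos(66.87°)cos(23.06°)cos(11.80°) = 0.7140
σ = 44.439° → d = Rσ = 6360·0.77560 = 4933 km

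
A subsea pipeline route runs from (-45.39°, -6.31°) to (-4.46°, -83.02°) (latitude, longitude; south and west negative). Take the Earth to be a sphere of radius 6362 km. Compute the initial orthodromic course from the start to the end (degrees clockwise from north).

θ = atan2( sin Δλ·cos φ₂ ,  cos φ₁ sin φ₂ − sin φ₁ cos φ₂ cos Δλ )
  = atan2(-0.9703, +0.1085) = 276.38°

276.4°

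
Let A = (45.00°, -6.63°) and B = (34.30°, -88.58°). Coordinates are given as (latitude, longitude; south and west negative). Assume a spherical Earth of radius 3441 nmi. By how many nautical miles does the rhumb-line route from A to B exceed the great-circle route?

Great circle: cos σ = sin φ₁ sin φ₂ + cos φ₁ cos φ₂ cos Δλ,  σ = 1.0698 rad → d_gc = 3681.3 nmi
Rhumb line: Δψ = -0.2434, q = Δφ/Δψ = 0.7673, d_rh = R√(Δφ²+q²Δλ²) = 3830.6 nmi
Excess = 3830.6 − 3681.3 = 149.3 ≈ 149 nmi

149 nmi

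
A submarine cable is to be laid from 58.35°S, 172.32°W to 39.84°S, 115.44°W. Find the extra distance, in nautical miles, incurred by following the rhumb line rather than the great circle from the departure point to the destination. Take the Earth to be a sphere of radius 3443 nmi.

60 nmi

Great circle: cos σ = sin φ₁ sin φ₂ + cos φ₁ cos φ₂ cos Δλ,  σ = 0.6990 rad → d_gc = 2406.5 nmi
Rhumb line: Δψ = +0.5015, q = Δφ/Δψ = 0.6442, d_rh = R√(Δφ²+q²Δλ²) = 2466.9 nmi
Excess = 2466.9 − 2406.5 = 60.4 ≈ 60 nmi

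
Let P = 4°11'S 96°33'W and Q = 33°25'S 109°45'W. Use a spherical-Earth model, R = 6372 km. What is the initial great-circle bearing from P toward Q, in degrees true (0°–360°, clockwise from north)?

201.3°

N = sin Δλ·cos φ₂ = -0.1906;  D = cos φ₁ sin φ₂ − sin φ₁ cos φ₂ cos Δλ = -0.4900
initial course = atan2(N, D) = 201.26°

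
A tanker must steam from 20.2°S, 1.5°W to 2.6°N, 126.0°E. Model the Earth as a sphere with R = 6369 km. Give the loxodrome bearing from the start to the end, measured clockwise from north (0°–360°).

79.7°

Δψ = ln[tan(π/4+φ₂/2)/tan(π/4+φ₁/2)] = +0.4055
Δλ = +2.2253 rad (taken the short way round)
course = atan2(Δλ, Δψ) = 79.67°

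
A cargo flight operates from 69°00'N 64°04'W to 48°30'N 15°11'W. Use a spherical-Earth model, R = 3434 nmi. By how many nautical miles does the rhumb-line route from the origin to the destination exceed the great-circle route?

43 nmi

Great circle: cos σ = sin φ₁ sin φ₂ + cos φ₁ cos φ₂ cos Δλ,  σ = 0.5445 rad → d_gc = 1870.0 nmi
Rhumb line: Δψ = -0.7150, q = Δφ/Δψ = 0.5004, d_rh = R√(Δφ²+q²Δλ²) = 1912.9 nmi
Excess = 1912.9 − 1870.0 = 42.9 ≈ 43 nmi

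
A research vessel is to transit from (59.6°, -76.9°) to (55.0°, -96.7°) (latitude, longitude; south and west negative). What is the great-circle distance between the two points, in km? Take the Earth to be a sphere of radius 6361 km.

1286 km

Haversine: a = sin²(Δφ/2)+cos φ₁ cos φ₂ sin²(Δλ/2) = 0.01019;  σ = 2·atan2(√a,√(1−a))
σ = 11.587° → d = Rσ = 6361·0.20224 = 1286 km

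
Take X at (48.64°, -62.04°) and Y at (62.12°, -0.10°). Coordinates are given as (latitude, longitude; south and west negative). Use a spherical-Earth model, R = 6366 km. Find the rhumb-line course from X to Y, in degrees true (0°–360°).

68.8°

Meridional parts: M(φ₁)=+0.9743, M(φ₂)=+1.3935 → ΔM = +0.4192;  Δλ = +1.0811 rad
tan C = Δλ / ΔM = +2.5789 → C = 68.81°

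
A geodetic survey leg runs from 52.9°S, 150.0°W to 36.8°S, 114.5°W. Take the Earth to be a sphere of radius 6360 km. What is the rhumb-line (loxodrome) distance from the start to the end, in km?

3293 km

Rhumb course C = atan2(Δλ, Δψ) with Δψ = ln[tan(π/4+φ₂/2)/tan(π/4+φ₁/2)] = +0.4003, Δλ = +0.6196 → C = 57.13°
d = R·|Δφ| / |cos C| = 6360·0.28100 / 0.54268 = 3293 km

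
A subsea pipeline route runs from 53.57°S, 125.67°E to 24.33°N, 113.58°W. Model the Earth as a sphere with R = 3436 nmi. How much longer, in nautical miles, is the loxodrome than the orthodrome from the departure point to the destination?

Great circle: cos σ = sin φ₁ sin φ₂ + cos φ₁ cos φ₂ cos Δλ,  σ = 2.2245 rad → d_gc = 7643.4 nmi
Rhumb line: Δψ = +1.5495, q = Δφ/Δψ = 0.8775, d_rh = R√(Δφ²+q²Δλ²) = 7886.5 nmi
Excess = 7886.5 − 7643.4 = 243.1 ≈ 243 nmi

243 nmi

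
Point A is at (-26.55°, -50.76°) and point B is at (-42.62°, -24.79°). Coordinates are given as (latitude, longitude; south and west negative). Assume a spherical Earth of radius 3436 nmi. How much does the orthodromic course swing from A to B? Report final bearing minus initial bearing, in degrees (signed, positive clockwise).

-15.1°

Initial bearing θ₁ = atan2(sin Δλ cos φ₂, cos φ₁ sin φ₂ − sin φ₁ cos φ₂ cos Δλ) = 133.89°
Final bearing θ₂ = (initial bearing from the destination back to the start) + 180° = 118.83°
Δθ = θ₂ − θ₁ = -15.1°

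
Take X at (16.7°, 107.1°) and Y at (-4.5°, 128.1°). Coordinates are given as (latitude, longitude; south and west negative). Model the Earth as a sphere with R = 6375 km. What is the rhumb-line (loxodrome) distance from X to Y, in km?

Rhumb course C = atan2(Δλ, Δψ) with Δψ = ln[tan(π/4+φ₂/2)/tan(π/4+φ₁/2)] = -0.3743, Δλ = +0.3665 → C = 135.60°
d = R·|Δφ| / |cos C| = 6375·0.37001 / 0.71450 = 3301 km

3301 km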